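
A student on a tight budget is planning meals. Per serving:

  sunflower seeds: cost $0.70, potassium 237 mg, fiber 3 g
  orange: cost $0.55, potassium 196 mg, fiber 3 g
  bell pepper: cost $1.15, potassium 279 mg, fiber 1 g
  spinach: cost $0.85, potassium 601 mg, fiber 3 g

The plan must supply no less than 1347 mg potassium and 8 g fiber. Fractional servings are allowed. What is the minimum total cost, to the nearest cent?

Compare the cost at each extreme point of the feasible region.
sunflower seeds only: max(1347/237, 8/3) = 5.684 servings → $3.98.
orange only: max(1347/196, 8/3) = 6.872 servings → $3.78.
bell pepper only: max(1347/279, 8/1) = 8 servings → $9.20.
spinach only: max(1347/601, 8/3) = 2.667 servings → $2.27.
sunflower seeds + orange: intersection lies outside the first quadrant.
sunflower seeds + bell pepper with both tight: 1.475 servings and 3.575 servings → $5.14.
sunflower seeds + spinach with both tight: 0.7024 servings and 1.964 servings → $2.16.
orange + bell pepper with both tight: 1.381 servings and 3.858 servings → $5.20.
orange + spinach with both tight: 0.6313 servings and 2.035 servings → $2.08.
bell pepper + spinach: intersection lies outside the first quadrant.
So the least-cost plan costs $2.08.

$2.08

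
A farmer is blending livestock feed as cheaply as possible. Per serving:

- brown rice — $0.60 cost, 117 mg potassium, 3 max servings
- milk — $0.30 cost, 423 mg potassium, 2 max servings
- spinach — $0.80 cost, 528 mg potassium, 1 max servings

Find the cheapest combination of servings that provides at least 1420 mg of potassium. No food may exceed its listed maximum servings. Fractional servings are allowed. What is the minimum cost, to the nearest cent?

$1.64

Cost per mg of potassium: milk $0.0007, spinach $0.0015, brown rice $0.0051.
Take 2 servings of milk: +846.0 mg potassium for $0.60 (total $0.60, still need 574.0 mg).
Take 1 serving of spinach: +528.0 mg potassium for $0.80 (total $1.40, still need 46.0 mg).
Take 0.3932 servings of brown rice: +46.0 mg potassium for $0.24 (total $1.64, still need 0.0 mg).
Greedy by cheapest-per-mg is optimal for a single linear constraint, so the minimum cost is $1.64.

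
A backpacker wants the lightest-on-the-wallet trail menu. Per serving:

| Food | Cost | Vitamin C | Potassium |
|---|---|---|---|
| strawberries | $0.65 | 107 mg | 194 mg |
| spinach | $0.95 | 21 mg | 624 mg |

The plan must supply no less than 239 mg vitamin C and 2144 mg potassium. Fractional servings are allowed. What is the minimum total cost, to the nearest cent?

$3.85

A basic optimal solution has at most two foods positive. Try each food alone and each pair with both targets met exactly.
strawberries only: max(239/107, 2144/194) = 11.05 servings → $7.18.
spinach only: max(239/21, 2144/624) = 11.38 servings → $10.81.
strawberries + spinach with both tight: 1.661 servings and 2.92 servings → $3.85.
The minimum over all feasible corners is $3.85.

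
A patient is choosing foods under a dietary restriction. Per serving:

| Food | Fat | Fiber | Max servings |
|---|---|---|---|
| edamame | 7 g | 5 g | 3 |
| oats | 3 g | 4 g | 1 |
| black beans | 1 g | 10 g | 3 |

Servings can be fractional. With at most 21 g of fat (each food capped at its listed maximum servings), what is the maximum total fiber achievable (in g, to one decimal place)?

44.7 g

Fiber per g fat: black beans 10, oats 1.333, edamame 0.7143.
Take 3 servings of black beans: uses 3 g fat, +30.0 g fiber (running total 30.0 g).
Take 1 serving of oats: uses 3 g fat, +4.0 g fiber (running total 34.0 g).
Take 2.143 servings of edamame: uses 15 g fat, +10.7 g fiber (running total 44.7 g).
Filling greedily by fiber-per-g fat is optimal for one linear limit, giving 44.7 g.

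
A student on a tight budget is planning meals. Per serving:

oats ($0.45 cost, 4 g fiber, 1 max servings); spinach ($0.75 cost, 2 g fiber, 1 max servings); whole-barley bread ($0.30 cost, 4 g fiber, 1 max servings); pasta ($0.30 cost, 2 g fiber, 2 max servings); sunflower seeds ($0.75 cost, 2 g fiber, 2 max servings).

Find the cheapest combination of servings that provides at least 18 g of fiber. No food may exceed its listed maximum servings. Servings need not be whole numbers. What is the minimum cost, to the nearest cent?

$3.60

Cost per g of fiber: whole-barley bread $0.0750, oats $0.1125, pasta $0.1500, spinach $0.3750, sunflower seeds $0.3750.
Take 1 serving of whole-barley bread: +4.0 g fiber for $0.30 (total $0.30, still need 14.0 g).
Take 1 serving of oats: +4.0 g fiber for $0.45 (total $0.75, still need 10.0 g).
Take 2 servings of pasta: +4.0 g fiber for $0.60 (total $1.35, still need 6.0 g).
Take 1 serving of spinach: +2.0 g fiber for $0.75 (total $2.10, still need 4.0 g).
Take 2 servings of sunflower seeds: +4.0 g fiber for $1.50 (total $3.60, still need 0.0 g).
Filling from the cheapest source first is optimal under one linear minimum: $3.60.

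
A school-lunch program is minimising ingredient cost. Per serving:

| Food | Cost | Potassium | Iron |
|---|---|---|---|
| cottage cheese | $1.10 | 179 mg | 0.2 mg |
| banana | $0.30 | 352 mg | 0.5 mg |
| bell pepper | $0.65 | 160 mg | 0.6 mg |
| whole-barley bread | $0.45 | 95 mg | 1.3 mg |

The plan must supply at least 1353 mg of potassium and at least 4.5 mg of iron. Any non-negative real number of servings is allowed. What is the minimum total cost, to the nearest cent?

A basic optimal solution has at most two foods positive. Try each food alone and each pair with both targets met exactly.
cottage cheese only: max(1353/179, 4.5/0.2) = 22.5 servings → $24.75.
banana only: max(1353/352, 4.5/0.5) = 9 servings → $2.70.
bell pepper only: max(1353/160, 4.5/0.6) = 8.456 servings → $5.50.
whole-barley bread only: max(1353/95, 4.5/1.3) = 14.24 servings → $6.41.
cottage cheese + banana with both targets exact would need a negative amount; discard.
cottage cheese + bell pepper with both tight: 1.218 servings and 7.094 servings → $5.95.
cottage cheese + whole-barley bread with both tight: 6.23 servings and 2.503 servings → $7.98.
banana + bell pepper with both tight: 0.6997 servings and 6.917 servings → $4.71.
banana + whole-barley bread with both tight: 3.247 servings and 2.213 servings → $1.97.
bell pepper + whole-barley bread with both targets exact would need a negative amount; discard.
Cheapest feasible corner: $1.97.

$1.97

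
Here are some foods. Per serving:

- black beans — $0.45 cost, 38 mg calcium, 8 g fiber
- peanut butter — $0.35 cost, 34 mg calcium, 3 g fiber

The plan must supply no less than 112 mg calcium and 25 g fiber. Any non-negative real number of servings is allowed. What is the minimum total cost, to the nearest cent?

$1.41

For a min-cost LP with two ≥-constraints, a basic feasible solution has at most two positive variables.
black beans only: max(112/38, 25/8) = 3.125 servings → $1.41.
peanut butter only: max(112/34, 25/3) = 8.333 servings → $2.92.
black beans + peanut butter with both targets exact would need a negative amount; discard.
So the least-cost plan costs $1.41.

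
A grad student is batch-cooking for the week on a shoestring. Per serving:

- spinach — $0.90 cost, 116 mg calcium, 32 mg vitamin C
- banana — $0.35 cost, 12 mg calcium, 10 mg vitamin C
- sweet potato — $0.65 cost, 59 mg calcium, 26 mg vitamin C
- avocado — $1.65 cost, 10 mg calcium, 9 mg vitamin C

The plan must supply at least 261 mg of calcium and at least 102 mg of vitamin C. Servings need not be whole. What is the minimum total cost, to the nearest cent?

This is a tiny linear program; its minimum lies at a vertex of the feasible set. List the vertices and price them.
spinach only: max(261/116, 102/32) = 3.188 servings → $2.87.
banana only: max(261/12, 102/10) = 21.75 servings → $7.61.
sweet potato only: max(261/59, 102/26) = 4.424 servings → $2.88.
avocado only: max(261/10, 102/9) = 26.1 servings → $43.06.
spinach + banana with both tight: 1.786 servings and 4.485 servings → $3.18.
spinach + sweet potato with both tight: 0.6809 servings and 3.085 servings → $2.62.
spinach + avocado with both tight: 1.836 servings and 4.807 servings → $9.58.
banana + sweet potato with both targets exact would need a negative amount; discard.
banana + avocado: the both-tight solution has a negative serving — not a feasible corner.
sweet potato + avocado with both targets exact would need a negative amount; discard.
The minimum over all feasible corners is $2.62.

$2.62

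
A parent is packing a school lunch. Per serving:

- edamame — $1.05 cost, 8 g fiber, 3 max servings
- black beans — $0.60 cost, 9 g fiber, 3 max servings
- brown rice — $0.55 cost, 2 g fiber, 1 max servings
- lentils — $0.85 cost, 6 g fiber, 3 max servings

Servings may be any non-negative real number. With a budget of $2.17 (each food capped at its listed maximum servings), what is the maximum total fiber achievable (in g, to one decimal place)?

29.8 g

Fiber per dollar: black beans 15, edamame 7.619, lentils 7.059, brown rice 3.636.
Take 3 servings of black beans: spends $1.80, +27.0 g fiber (running total 27.0 g).
Take 0.3524 servings of edamame: spends $0.37, +2.8 g fiber (running total 29.8 g).
Filling greedily by fiber-per-dollar is optimal for one linear limit, giving 29.8 g.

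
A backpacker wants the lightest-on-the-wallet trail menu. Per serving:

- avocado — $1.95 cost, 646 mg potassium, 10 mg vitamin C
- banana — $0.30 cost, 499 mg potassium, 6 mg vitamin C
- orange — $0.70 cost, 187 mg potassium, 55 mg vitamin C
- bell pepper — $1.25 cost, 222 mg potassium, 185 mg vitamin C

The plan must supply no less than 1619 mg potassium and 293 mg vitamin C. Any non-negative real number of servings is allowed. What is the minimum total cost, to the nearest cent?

$2.65

Two binding constraints pin down two serving amounts, so the optimal mix uses at most two foods. The candidates are each food alone (scaled to the tighter of potassium/vitamin C) and each pair with both constraints tight.
avocado only: max(1619/646, 293/10) = 29.3 servings → $57.13.
banana only: max(1619/499, 293/6) = 48.83 servings → $14.65.
orange only: max(1619/187, 293/55) = 8.658 servings → $6.06.
bell pepper only: max(1619/222, 293/185) = 7.293 servings → $9.12.
avocado + banana with both targets exact would need a negative amount; discard.
avocado + orange with both tight: 1.018 servings and 5.142 servings → $5.58.
avocado + bell pepper with both tight: 1.999 servings and 1.476 servings → $5.74.
banana + orange with both tight: 1.301 servings and 5.185 servings → $4.02.
banana + bell pepper with both tight: 2.577 servings and 1.5 servings → $2.65.
orange + bell pepper: the both-tight solution has a negative serving — not a feasible corner.
The minimum over all feasible corners is $2.65.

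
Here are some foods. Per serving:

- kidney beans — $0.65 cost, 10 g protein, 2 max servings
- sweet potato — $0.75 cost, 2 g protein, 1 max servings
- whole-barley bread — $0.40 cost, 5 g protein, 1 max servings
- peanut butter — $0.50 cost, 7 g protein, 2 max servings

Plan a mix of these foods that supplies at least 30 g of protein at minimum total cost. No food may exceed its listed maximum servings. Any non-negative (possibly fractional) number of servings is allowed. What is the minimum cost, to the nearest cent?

Cost per g of protein: kidney beans $0.0650, peanut butter $0.0714, whole-barley bread $0.0800, sweet potato $0.3750.
Take 2 servings of kidney beans: +20.0 g protein for $1.30 (total $1.30, still need 10.0 g).
Take 1.429 servings of peanut butter: +10.0 g protein for $0.71 (total $2.01, still need 0.0 g).
Filling from the cheapest source first is optimal under one linear minimum: $2.01.

$2.01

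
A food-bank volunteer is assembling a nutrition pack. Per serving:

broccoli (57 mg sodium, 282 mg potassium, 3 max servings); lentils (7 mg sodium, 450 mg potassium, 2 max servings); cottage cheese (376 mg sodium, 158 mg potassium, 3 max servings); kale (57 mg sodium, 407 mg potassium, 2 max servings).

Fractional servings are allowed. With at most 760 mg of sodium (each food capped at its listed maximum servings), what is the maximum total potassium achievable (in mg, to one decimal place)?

2753.7 mg

Potassium per mg sodium: lentils 64.29, kale 7.14, broccoli 4.947, cottage cheese 0.4202.
Take 2 servings of lentils: uses 14 mg sodium, +900.0 mg potassium (running total 900.0 mg).
Take 2 servings of kale: uses 114 mg sodium, +814.0 mg potassium (running total 1714.0 mg).
Take 3 servings of broccoli: uses 171 mg sodium, +846.0 mg potassium (running total 2560.0 mg).
Take 1.226 servings of cottage cheese: uses 461 mg sodium, +193.7 mg potassium (running total 2753.7 mg).
Filling greedily by potassium-per-mg sodium is optimal for one linear limit, giving 2753.7 mg.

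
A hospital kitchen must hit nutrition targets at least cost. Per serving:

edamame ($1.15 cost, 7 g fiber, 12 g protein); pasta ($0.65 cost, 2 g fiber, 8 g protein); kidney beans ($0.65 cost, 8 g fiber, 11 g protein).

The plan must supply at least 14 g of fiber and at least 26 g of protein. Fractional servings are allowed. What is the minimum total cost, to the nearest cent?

edamame only: max(14/7, 26/12) = 2.167 servings → $2.49.
pasta only: max(14/2, 26/8) = 7 servings → $4.55.
kidney beans only: max(14/8, 26/11) = 2.364 servings → $1.54.
edamame + pasta with both tight: 1.875 servings and 0.4375 servings → $2.44.
edamame + kidney beans: intersection lies outside the first quadrant.
pasta + kidney beans with both tight: 1.286 servings and 1.429 servings → $1.76.
The minimum over all feasible corners is $1.54.

$1.54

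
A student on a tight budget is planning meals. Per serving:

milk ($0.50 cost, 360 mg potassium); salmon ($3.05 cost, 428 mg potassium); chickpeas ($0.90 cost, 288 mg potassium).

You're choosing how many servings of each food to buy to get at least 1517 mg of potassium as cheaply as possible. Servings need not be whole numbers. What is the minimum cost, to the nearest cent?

$2.11

Cost per mg of potassium: milk $0.0014, chickpeas $0.0031, salmon $0.0071.
With no serving limits, use only milk: 1517 mg / 360 mg = 4.214 servings × $0.50 = $2.11.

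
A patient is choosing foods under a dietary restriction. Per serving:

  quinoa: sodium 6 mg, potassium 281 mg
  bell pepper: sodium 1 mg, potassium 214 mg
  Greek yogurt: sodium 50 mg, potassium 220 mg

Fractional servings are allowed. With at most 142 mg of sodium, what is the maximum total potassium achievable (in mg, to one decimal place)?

Potassium per mg sodium: bell pepper 214, quinoa 46.83, Greek yogurt 4.4.
With no serving limits, spend the whole sodium allowance on bell pepper: 142 mg / 1 mg × 214 mg = 30388.0 mg.

30388.0 mg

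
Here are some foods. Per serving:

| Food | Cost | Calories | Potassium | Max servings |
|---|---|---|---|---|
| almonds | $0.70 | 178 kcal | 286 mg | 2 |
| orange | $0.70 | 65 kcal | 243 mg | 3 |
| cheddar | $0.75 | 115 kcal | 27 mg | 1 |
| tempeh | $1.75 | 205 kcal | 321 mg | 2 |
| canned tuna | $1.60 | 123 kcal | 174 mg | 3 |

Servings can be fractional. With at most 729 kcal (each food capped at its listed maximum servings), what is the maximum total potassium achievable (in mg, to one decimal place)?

1579.7 mg

Potassium per kcal: orange 3.738, almonds 1.607, tempeh 1.566, canned tuna 1.415, cheddar 0.2348.
Take 3 servings of orange: uses 195 kcal, +729.0 mg potassium (running total 729.0 mg).
Take 2 servings of almonds: uses 356 kcal, +572.0 mg potassium (running total 1301.0 mg).
Take 0.8683 servings of tempeh: uses 178 kcal, +278.7 mg potassium (running total 1579.7 mg).
Filling greedily by potassium-per-kcal is optimal for one linear limit, giving 1579.7 mg.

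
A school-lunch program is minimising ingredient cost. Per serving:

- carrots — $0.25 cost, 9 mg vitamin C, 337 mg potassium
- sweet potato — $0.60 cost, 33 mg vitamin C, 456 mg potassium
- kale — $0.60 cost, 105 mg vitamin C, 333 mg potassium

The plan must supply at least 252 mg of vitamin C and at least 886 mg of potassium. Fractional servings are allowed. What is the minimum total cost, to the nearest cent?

This is a tiny linear program; its minimum lies at a vertex of the feasible set. List the vertices and price them.
carrots only: max(252/9, 886/337) = 28 servings → $7.00.
sweet potato only: max(252/33, 886/456) = 7.636 servings → $4.58.
kale only: max(252/105, 886/333) = 2.661 servings → $1.60.
carrots + sweet potato: the both-tight solution has a negative serving — not a feasible corner.
carrots + kale with both tight: 0.2814 servings and 2.376 servings → $1.50.
sweet potato + kale with both tight: 0.2471 servings and 2.322 servings → $1.54.
The minimum over all feasible corners is $1.50.

$1.50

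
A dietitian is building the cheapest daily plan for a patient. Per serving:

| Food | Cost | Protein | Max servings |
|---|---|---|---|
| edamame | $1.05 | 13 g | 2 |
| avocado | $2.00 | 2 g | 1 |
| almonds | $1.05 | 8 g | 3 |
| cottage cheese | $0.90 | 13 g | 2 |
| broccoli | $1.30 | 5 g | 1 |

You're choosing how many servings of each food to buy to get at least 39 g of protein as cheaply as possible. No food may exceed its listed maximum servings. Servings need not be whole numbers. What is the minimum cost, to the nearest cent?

$2.85

Cost per g of protein: cottage cheese $0.0692, edamame $0.0808, almonds $0.1313, broccoli $0.2600, avocado $1.0000.
Take 2 servings of cottage cheese: +26.0 g protein for $1.80 (total $1.80, still need 13.0 g).
Take 1 serving of edamame: +13.0 g protein for $1.05 (total $2.85, still need 0.0 g).
Filling from the cheapest source first is optimal under one linear minimum: $2.85.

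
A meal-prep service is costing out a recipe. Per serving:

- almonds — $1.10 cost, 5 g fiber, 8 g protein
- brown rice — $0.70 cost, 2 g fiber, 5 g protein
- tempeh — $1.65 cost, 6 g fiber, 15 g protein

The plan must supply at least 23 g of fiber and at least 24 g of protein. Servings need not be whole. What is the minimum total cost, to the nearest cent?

An LP optimum is at a vertex; with two nutrient constraints at most two foods are used. Check each candidate.
almonds only: max(23/5, 24/8) = 4.6 servings → $5.06.
brown rice only: max(23/2, 24/5) = 11.5 servings → $8.05.
tempeh only: max(23/6, 24/15) = 3.833 servings → $6.33.
almonds + brown rice: the both-tight solution has a negative serving — not a feasible corner.
almonds + tempeh with both targets exact would need a negative amount; discard.
brown rice + tempeh (both tight): parallel constraints — no distinct corner.
The minimum over all feasible corners is $5.06.

$5.06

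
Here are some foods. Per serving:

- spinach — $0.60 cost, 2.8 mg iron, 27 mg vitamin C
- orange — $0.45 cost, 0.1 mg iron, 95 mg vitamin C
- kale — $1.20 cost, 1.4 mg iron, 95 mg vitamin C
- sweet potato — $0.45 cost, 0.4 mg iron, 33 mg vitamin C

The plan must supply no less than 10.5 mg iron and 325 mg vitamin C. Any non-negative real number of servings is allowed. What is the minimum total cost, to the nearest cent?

A basic optimal solution has at most two foods positive. Try each food alone and each pair with both targets met exactly.
spinach only: max(10.5/2.8, 325/27) = 12.04 servings → $7.22.
orange only: max(10.5/0.1, 325/95) = 105 servings → $47.25.
kale only: max(10.5/1.4, 325/95) = 7.5 servings → $9.00.
sweet potato only: max(10.5/0.4, 325/33) = 26.25 servings → $11.81.
spinach + orange with both tight: 3.665 servings and 2.379 servings → $3.27.
spinach + kale with both tight: 2.377 servings and 2.745 servings → $4.72.
spinach + sweet potato with both tight: 2.653 servings and 7.678 servings → $5.05.
orange + kale: the both-tight solution has a negative serving — not a feasible corner.
orange + sweet potato: the both-tight solution has a negative serving — not a feasible corner.
kale + sweet potato with both targets exact would need a negative amount; discard.
So the least-cost plan costs $3.27.

$3.27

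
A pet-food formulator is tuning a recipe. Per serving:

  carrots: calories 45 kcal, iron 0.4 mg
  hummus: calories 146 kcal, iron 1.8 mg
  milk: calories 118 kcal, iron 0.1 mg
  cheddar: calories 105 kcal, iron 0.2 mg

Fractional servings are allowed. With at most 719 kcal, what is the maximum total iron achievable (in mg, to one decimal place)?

Iron per kcal: hummus 0.01233, carrots 0.008889, cheddar 0.001905, milk 0.0008475.
With no serving limits, spend the whole calories allowance on hummus: 719 kcal / 146 kcal × 1.8 mg = 8.9 mg.

8.9 mg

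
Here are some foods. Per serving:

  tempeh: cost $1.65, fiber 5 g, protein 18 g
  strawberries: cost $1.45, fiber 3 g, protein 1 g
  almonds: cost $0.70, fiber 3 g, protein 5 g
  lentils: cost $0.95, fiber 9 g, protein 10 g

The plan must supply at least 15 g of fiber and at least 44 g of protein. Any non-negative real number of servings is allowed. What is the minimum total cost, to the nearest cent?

$4.05

Check every corner: each single food scaled to meet both minima, and each pair solved so both constraints bind.
tempeh only: max(15/5, 44/18) = 3 servings → $4.95.
strawberries only: max(15/3, 44/1) = 44 servings → $63.80.
almonds only: max(15/3, 44/5) = 8.8 servings → $6.16.
lentils only: max(15/9, 44/10) = 4.4 servings → $4.18.
tempeh + strawberries with both tight: 2.388 servings and 1.02 servings → $5.42.
tempeh + almonds with both tight: 1.966 servings and 1.724 servings → $4.45.
tempeh + lentils with both tight: 2.196 servings and 0.4464 servings → $4.05.
strawberries + almonds: the both-tight solution has a negative serving — not a feasible corner.
strawberries + lentils: the both-tight solution has a negative serving — not a feasible corner.
almonds + lentils: the both-tight solution has a negative serving — not a feasible corner.
The minimum over all feasible corners is $4.05.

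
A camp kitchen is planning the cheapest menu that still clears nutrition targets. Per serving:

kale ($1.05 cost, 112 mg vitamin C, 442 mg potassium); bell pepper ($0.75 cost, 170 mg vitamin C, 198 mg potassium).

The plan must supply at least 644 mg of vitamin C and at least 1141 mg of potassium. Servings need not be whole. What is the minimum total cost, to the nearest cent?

$3.54

For a min-cost LP with two ≥-constraints, a basic feasible solution has at most two positive variables.
kale only: max(644/112, 1141/442) = 5.75 servings → $6.04.
bell pepper only: max(644/170, 1141/198) = 5.763 servings → $4.32.
kale + bell pepper with both tight: 1.255 servings and 2.962 servings → $3.54.
Cheapest feasible corner: $3.54.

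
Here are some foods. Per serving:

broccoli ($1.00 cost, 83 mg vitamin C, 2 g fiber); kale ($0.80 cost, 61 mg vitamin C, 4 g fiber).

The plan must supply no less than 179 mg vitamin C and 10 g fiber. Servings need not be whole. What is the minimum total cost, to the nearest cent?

$2.30

This is a tiny linear program; its minimum lies at a vertex of the feasible set. List the vertices and price them.
broccoli only: max(179/83, 10/2) = 5 servings → $5.00.
kale only: max(179/61, 10/4) = 2.934 servings → $2.35.
broccoli + kale with both tight: 0.5048 servings and 2.248 servings → $2.30.
The minimum over all feasible corners is $2.30.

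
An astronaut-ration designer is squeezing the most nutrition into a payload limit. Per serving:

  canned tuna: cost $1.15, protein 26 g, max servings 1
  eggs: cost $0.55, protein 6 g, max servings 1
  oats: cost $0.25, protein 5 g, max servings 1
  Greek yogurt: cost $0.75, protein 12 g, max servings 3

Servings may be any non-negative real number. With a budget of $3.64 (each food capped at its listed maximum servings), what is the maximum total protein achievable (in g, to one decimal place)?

Protein per dollar: canned tuna 22.61, oats 20, Greek yogurt 16, eggs 10.91.
Take 1 serving of canned tuna: spends $1.15, +26.0 g protein (running total 26.0 g).
Take 1 serving of oats: spends $0.25, +5.0 g protein (running total 31.0 g).
Take 2.987 servings of Greek yogurt: spends $2.24, +35.8 g protein (running total 66.8 g).
Filling greedily by protein-per-dollar is optimal for one linear limit, giving 66.8 g.

66.8 g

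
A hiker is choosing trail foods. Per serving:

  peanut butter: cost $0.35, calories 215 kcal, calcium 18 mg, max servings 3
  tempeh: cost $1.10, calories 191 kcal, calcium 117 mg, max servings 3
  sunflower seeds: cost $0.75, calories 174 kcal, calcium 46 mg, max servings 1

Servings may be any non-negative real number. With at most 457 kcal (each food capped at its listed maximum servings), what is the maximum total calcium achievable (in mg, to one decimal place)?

Calcium per kcal: tempeh 0.6126, sunflower seeds 0.2644, peanut butter 0.08372.
Take 2.393 servings of tempeh: uses 457 kcal, +279.9 mg calcium (running total 279.9 mg).
Greedy by best ratio exhausts the calories allowance optimally: 279.9 mg.

279.9 mg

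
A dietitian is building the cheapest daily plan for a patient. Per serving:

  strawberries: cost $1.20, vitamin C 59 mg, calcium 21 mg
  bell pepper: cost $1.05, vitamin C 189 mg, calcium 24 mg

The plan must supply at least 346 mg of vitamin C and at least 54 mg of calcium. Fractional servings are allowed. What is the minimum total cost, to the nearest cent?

$2.36

At the optimum either one food covers both requirements or two foods hit both targets exactly; no other combination can be cheaper.
strawberries only: max(346/59, 54/21) = 5.864 servings → $7.04.
bell pepper only: max(346/189, 54/24) = 2.25 servings → $2.36.
strawberries + bell pepper with both tight: 0.745 servings and 1.598 servings → $2.57.
The minimum over all feasible corners is $2.36.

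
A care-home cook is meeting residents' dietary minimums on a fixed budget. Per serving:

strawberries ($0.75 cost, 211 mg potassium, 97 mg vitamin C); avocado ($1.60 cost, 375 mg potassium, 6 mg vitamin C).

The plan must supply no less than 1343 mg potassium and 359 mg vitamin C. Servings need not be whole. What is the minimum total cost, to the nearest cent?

The cheapest plan sits at a corner of the feasible region — with two constraints it uses at most two foods.
strawberries only: max(1343/211, 359/97) = 6.365 servings → $4.77.
avocado only: max(1343/375, 359/6) = 59.83 servings → $95.73.
strawberries + avocado with both tight: 3.605 servings and 1.553 servings → $5.19.
So the least-cost plan costs $4.77.

$4.77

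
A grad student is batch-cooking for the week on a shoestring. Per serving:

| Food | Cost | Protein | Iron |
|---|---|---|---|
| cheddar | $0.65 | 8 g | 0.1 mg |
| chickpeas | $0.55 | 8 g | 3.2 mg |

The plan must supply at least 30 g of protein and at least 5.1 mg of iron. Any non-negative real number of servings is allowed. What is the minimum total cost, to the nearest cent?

$2.06

At the optimum either one food covers both requirements or two foods hit both targets exactly; no other combination can be cheaper.
cheddar only: max(30/8, 5.1/0.1) = 51 servings → $33.15.
chickpeas only: max(30/8, 5.1/3.2) = 3.75 servings → $2.06.
cheddar + chickpeas with both tight: 2.226 servings and 1.524 servings → $2.29.
Cheapest feasible corner: $2.06.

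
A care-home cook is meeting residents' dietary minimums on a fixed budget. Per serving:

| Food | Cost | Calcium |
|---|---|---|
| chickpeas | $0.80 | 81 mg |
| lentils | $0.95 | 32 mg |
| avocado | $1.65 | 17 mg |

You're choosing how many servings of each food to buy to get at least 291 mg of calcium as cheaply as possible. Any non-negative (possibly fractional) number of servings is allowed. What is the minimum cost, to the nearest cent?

$2.87

Cost per mg of calcium: chickpeas $0.0099, lentils $0.0297, avocado $0.0971.
With no serving limits, use only chickpeas: 291 mg / 81 mg = 3.593 servings × $0.80 = $2.87.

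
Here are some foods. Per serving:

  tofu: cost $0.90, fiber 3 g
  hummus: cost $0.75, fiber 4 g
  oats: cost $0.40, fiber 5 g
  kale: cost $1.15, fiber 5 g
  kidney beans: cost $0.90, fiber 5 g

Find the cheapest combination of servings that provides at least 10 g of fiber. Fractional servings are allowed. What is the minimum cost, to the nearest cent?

$0.80

Cost per g of fiber: oats $0.0800, kidney beans $0.1800, hummus $0.1875, kale $0.2300, tofu $0.3000.
With no serving limits, use only oats: 10 g / 5 g = 2 servings × $0.40 = $0.80.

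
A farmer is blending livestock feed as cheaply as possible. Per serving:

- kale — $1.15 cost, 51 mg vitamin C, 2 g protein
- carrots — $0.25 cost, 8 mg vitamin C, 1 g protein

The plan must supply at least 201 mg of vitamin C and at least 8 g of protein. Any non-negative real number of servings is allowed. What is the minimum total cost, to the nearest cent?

For a min-cost LP with two ≥-constraints, a basic feasible solution has at most two positive variables.
kale only: max(201/51, 8/2) = 4 servings → $4.60.
carrots only: max(201/8, 8/1) = 25.12 servings → $6.28.
kale + carrots with both tight: 3.914 servings and 0.1714 servings → $4.54.
The minimum over all feasible corners is $4.54.

$4.54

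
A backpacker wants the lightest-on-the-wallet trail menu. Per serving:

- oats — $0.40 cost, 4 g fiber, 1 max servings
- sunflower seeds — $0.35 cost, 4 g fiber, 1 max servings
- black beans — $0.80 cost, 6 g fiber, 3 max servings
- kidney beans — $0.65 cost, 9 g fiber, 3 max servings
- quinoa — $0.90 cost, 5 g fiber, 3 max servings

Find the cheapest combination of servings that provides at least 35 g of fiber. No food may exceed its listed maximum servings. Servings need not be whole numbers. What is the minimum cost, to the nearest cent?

$2.70

Cost per g of fiber: kidney beans $0.0722, sunflower seeds $0.0875, oats $0.1000, black beans $0.1333, quinoa $0.1800.
Take 3 servings of kidney beans: +27.0 g fiber for $1.95 (total $1.95, still need 8.0 g).
Take 1 serving of sunflower seeds: +4.0 g fiber for $0.35 (total $2.30, still need 4.0 g).
Take 1 serving of oats: +4.0 g fiber for $0.40 (total $2.70, still need 0.0 g).
Filling from the cheapest source first is optimal under one linear minimum: $2.70.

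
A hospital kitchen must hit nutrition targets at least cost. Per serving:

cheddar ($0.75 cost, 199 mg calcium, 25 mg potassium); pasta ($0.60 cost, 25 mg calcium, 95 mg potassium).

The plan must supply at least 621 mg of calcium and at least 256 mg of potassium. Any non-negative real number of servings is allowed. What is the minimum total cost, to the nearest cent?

$3.32

At the optimum either one food covers both requirements or two foods hit both targets exactly; no other combination can be cheaper.
cheddar only: max(621/199, 256/25) = 10.24 servings → $7.68.
pasta only: max(621/25, 256/95) = 24.84 servings → $14.90.
cheddar + pasta with both tight: 2.877 servings and 1.938 servings → $3.32.
So the least-cost plan costs $3.32.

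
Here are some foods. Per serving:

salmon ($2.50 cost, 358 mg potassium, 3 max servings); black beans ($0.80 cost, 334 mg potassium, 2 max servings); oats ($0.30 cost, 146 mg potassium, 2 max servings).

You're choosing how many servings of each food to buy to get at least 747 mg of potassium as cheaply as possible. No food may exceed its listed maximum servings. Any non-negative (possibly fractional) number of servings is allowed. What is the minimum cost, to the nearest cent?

$1.69

Cost per mg of potassium: oats $0.0021, black beans $0.0024, salmon $0.0070.
Take 2 servings of oats: +292.0 mg potassium for $0.60 (total $0.60, still need 455.0 mg).
Take 1.362 servings of black beans: +455.0 mg potassium for $1.09 (total $1.69, still need 0.0 mg).
Greedy by cheapest-per-mg is optimal for a single linear constraint, so the minimum cost is $1.69.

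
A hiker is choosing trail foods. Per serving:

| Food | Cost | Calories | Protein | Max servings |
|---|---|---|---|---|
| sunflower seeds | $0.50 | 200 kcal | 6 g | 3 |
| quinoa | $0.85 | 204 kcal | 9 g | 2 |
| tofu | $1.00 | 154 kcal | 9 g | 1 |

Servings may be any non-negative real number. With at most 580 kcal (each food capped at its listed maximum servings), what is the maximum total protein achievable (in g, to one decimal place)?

27.5 g

Protein per kcal: tofu 0.05844, quinoa 0.04412, sunflower seeds 0.03.
Take 1 serving of tofu: uses 154 kcal, +9.0 g protein (running total 9.0 g).
Take 2 servings of quinoa: uses 408 kcal, +18.0 g protein (running total 27.0 g).
Take 0.09 servings of sunflower seeds: uses 18 kcal, +0.5 g protein (running total 27.5 g).
Filling greedily by protein-per-kcal is optimal for one linear limit, giving 27.5 g.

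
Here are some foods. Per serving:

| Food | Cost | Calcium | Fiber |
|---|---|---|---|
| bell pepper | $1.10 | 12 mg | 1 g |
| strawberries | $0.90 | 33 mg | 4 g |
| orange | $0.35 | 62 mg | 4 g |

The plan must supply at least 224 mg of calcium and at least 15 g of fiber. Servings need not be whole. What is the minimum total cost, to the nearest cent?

For a min-cost LP with two ≥-constraints, a basic feasible solution has at most two positive variables.
bell pepper only: max(224/12, 15/1) = 18.67 servings → $20.53.
strawberries only: max(224/33, 15/4) = 6.788 servings → $6.11.
orange only: max(224/62, 15/4) = 3.75 servings → $1.31.
bell pepper + strawberries with both targets exact would need a negative amount; discard.
bell pepper + orange with both tight: 2.429 servings and 3.143 servings → $3.77.
strawberries + orange with both tight: 0.2931 servings and 3.457 servings → $1.47.
The minimum over all feasible corners is $1.31.

$1.31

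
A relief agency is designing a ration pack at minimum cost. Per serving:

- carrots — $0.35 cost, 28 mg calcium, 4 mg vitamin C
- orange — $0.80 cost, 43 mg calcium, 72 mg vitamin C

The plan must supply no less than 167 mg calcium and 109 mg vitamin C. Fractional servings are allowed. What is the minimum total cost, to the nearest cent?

$2.43

For a min-cost LP with two ≥-constraints, a basic feasible solution has at most two positive variables.
carrots only: max(167/28, 109/4) = 27.25 servings → $9.54.
orange only: max(167/43, 109/72) = 3.884 servings → $3.11.
carrots + orange with both tight: 3.979 servings and 1.293 servings → $2.43.
So the least-cost plan costs $2.43.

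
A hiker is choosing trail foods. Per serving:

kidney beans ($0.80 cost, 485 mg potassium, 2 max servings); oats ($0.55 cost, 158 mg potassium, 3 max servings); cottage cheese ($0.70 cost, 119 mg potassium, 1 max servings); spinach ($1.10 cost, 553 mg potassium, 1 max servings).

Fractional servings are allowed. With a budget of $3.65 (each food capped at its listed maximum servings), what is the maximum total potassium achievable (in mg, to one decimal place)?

Potassium per dollar: kidney beans 606.2, spinach 502.7, oats 287.3, cottage cheese 170.
Take 2 servings of kidney beans: spends $1.60, +970.0 mg potassium (running total 970.0 mg).
Take 1 serving of spinach: spends $1.10, +553.0 mg potassium (running total 1523.0 mg).
Take 1.727 servings of oats: spends $0.95, +272.9 mg potassium (running total 1795.9 mg).
Filling greedily by potassium-per-dollar is optimal for one linear limit, giving 1795.9 mg.

1795.9 mg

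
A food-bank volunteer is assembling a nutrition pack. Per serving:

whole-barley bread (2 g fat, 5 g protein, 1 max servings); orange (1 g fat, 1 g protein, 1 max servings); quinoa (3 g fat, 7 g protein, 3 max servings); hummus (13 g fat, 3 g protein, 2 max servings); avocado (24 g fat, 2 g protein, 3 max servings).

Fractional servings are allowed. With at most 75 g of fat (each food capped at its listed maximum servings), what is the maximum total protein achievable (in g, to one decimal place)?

36.1 g

Protein per g fat: whole-barley bread 2.5, quinoa 2.333, orange 1, hummus 0.2308, avocado 0.08333.
Take 1 serving of whole-barley bread: uses 2 g fat, +5.0 g protein (running total 5.0 g).
Take 3 servings of quinoa: uses 9 g fat, +21.0 g protein (running total 26.0 g).
Take 1 serving of orange: uses 1 g fat, +1.0 g protein (running total 27.0 g).
Take 2 servings of hummus: uses 26 g fat, +6.0 g protein (running total 33.0 g).
Take 1.542 servings of avocado: uses 37 g fat, +3.1 g protein (running total 36.1 g).
Filling greedily by protein-per-g fat is optimal for one linear limit, giving 36.1 g.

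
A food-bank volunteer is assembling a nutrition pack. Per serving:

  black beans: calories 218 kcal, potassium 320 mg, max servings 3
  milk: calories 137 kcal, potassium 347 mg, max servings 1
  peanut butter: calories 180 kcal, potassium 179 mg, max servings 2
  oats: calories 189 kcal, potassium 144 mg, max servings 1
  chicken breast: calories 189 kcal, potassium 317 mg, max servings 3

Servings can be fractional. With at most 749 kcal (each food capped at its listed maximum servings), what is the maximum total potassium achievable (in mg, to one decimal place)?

1364.1 mg

Potassium per kcal: milk 2.533, chicken breast 1.677, black beans 1.468, peanut butter 0.9944, oats 0.7619.
Take 1 serving of milk: uses 137 kcal, +347.0 mg potassium (running total 347.0 mg).
Take 3 servings of chicken breast: uses 567 kcal, +951.0 mg potassium (running total 1298.0 mg).
Take 0.2064 servings of black beans: uses 45 kcal, +66.1 mg potassium (running total 1364.1 mg).
Greedy by best ratio exhausts the calories allowance optimally: 1364.1 mg.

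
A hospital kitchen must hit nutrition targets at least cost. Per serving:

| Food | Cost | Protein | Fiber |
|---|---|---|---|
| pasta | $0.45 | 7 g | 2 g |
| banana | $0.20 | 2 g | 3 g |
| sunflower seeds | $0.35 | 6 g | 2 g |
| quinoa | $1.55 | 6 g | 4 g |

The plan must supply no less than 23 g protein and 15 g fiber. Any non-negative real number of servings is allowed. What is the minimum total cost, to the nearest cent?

This is a tiny linear program; its minimum lies at a vertex of the feasible set. List the vertices and price them.
pasta only: max(23/7, 15/2) = 7.5 servings → $3.38.
banana only: max(23/2, 15/3) = 11.5 servings → $2.30.
sunflower seeds only: max(23/6, 15/2) = 7.5 servings → $2.62.
quinoa only: max(23/6, 15/4) = 3.833 servings → $5.94.
pasta + banana with both tight: 2.294 servings and 3.471 servings → $1.73.
pasta + sunflower seeds: the both-tight solution has a negative serving — not a feasible corner.
pasta + quinoa with both tight: 0.125 servings and 3.688 servings → $5.77.
banana + sunflower seeds with both tight: 3.143 servings and 2.786 servings → $1.60.
banana + quinoa with both targets exact would need a negative amount; discard.
sunflower seeds + quinoa with both tight: 0.1667 servings and 3.667 servings → $5.74.
The minimum over all feasible corners is $1.60.

$1.60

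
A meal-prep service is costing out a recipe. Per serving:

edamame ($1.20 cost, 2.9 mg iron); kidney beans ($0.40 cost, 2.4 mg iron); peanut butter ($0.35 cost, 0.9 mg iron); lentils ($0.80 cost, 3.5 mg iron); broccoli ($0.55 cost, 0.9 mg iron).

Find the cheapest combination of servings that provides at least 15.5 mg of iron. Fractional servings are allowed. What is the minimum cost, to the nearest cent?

Cost per mg of iron: kidney beans $0.1667, lentils $0.2286, peanut butter $0.3889, edamame $0.4138, broccoli $0.6111.
With no serving limits, use only kidney beans: 15.5 mg / 2.4 mg = 6.458 servings × $0.40 = $2.58.

$2.58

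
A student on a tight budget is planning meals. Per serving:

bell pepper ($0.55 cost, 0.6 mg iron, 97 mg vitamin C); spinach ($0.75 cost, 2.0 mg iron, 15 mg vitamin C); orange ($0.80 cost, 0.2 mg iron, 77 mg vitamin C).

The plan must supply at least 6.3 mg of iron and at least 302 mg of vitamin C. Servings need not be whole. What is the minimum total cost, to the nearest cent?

$3.26

Minimising a linear cost over {iron ≥ 6.3, vitamin C ≥ 302, servings ≥ 0} — the optimum is at a vertex, using one or two foods.
bell pepper only: max(6.3/0.6, 302/97) = 10.5 servings → $5.78.
spinach only: max(6.3/2.0, 302/15) = 20.13 servings → $15.10.
orange only: max(6.3/0.2, 302/77) = 31.5 servings → $25.20.
bell pepper + spinach with both tight: 2.754 servings and 2.324 servings → $3.26.
bell pepper + orange: intersection lies outside the first quadrant.
spinach + orange with both tight: 2.813 servings and 3.374 servings → $4.81.
Cheapest feasible corner: $3.26.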